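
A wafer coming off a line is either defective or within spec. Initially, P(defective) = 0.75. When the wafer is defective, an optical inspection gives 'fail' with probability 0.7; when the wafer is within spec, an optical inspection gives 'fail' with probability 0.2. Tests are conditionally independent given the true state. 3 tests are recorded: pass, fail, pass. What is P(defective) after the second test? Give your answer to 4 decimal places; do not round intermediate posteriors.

After 'pass': P(defective) = 0.3·0.7500 / (0.3·0.7500 + 0.8·0.2500) ≈ 0.5294
After 'fail': P(defective) = 0.7·0.5294 / (0.7·0.5294 + 0.2·0.4706) ≈ 0.7975

0.7975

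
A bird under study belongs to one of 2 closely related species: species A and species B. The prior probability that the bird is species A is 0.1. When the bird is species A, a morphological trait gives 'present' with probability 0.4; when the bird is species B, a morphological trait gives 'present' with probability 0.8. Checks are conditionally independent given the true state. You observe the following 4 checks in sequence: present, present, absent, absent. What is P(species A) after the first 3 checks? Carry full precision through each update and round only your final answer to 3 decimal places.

0.077

Apply Bayes' rule sequentially, carrying P(species A) forward.
After 'present': P(species A) = 0.4·0.1000 / (0.4·0.1000 + 0.8·0.9000) ≈ 0.0526
After 'present': P(species A) = 0.4·0.0526 / (0.4·0.0526 + 0.8·0.9474) ≈ 0.0270
After 'absent': P(species A) = 0.6·0.0270 / (0.6·0.0270 + 0.2·0.9730) ≈ 0.0769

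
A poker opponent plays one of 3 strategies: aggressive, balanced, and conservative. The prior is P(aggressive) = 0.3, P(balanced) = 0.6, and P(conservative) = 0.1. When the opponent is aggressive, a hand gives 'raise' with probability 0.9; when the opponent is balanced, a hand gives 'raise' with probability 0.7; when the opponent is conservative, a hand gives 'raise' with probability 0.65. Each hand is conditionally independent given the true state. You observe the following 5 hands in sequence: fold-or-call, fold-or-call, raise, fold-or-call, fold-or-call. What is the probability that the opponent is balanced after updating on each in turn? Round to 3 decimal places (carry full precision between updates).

0.772

After 'fold-or-call': normaliser = 0.1·0.3000 + 0.3·0.6000 + 0.35·0.1000; P(aggressive) ≈ 0.1224, P(balanced) ≈ 0.7347, P(conservative) ≈ 0.1429
After 'fold-or-call': normaliser = 0.1·0.1224 + 0.3·0.7347 + 0.35·0.1429; P(aggressive) ≈ 0.0433, P(balanced) ≈ 0.7798, P(conservative) ≈ 0.1769
After 'raise': normaliser = 0.9·0.0433 + 0.7·0.7798 + 0.65·0.1769; P(aggressive) ≈ 0.0557, P(balanced) ≈ 0.7800, P(conservative) ≈ 0.1643
After 'fold-or-call': normaliser = 0.1·0.0557 + 0.3·0.7800 + 0.35·0.1643; P(aggressive) ≈ 0.0188, P(balanced) ≈ 0.7877, P(conservative) ≈ 0.1936
After 'fold-or-call': normaliser = 0.1·0.0188 + 0.3·0.7877 + 0.35·0.1936; P(aggressive) ≈ 0.0061, P(balanced) ≈ 0.7724, P(conservative) ≈ 0.2215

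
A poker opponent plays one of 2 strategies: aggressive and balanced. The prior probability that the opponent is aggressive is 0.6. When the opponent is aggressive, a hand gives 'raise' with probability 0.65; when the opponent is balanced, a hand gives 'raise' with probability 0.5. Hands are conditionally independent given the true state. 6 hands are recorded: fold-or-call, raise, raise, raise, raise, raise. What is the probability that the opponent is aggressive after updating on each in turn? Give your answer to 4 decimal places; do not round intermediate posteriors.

0.7959

Apply Bayes' rule sequentially, carrying P(aggressive) forward.
After 'fold-or-call': P(aggressive) = 0.35·0.6000 / (0.35·0.6000 + 0.5·0.4000) ≈ 0.5122
After 'raise': P(aggressive) = 0.65·0.5122 / (0.65·0.5122 + 0.5·0.4878) ≈ 0.5772
After 'raise': P(aggressive) = 0.65·0.5772 / (0.65·0.5772 + 0.5·0.4228) ≈ 0.6396
After 'raise': P(aggressive) = 0.65·0.6396 / (0.65·0.6396 + 0.5·0.3604) ≈ 0.6976
After 'raise': P(aggressive) = 0.65·0.6976 / (0.65·0.6976 + 0.5·0.3024) ≈ 0.7499
After 'raise': P(aggressive) = 0.65·0.7499 / (0.65·0.7499 + 0.5·0.2501) ≈ 0.7959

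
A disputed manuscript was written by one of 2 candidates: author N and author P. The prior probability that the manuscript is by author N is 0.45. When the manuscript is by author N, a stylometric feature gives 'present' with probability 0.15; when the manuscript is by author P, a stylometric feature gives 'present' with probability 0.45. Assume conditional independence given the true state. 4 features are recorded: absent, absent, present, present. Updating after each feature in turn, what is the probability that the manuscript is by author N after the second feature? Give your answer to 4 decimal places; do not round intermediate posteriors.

0.6615

After 'absent': P(author N) = 0.85·0.4500 / (0.85·0.4500 + 0.55·0.5500) ≈ 0.5584
After 'absent': P(author N) = 0.85·0.5584 / (0.85·0.5584 + 0.55·0.4416) ≈ 0.6615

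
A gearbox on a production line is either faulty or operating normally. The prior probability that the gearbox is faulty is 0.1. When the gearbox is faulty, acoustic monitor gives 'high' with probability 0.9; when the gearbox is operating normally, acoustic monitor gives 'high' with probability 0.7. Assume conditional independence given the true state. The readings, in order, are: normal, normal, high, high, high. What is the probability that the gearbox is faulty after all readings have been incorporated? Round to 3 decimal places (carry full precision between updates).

Each posterior becomes the prior for the next update.
After 'normal': P(faulty) = 0.1·0.1000 / (0.1·0.1000 + 0.3·0.9000) ≈ 0.0357
After 'normal': P(faulty) = 0.1·0.0357 / (0.1·0.0357 + 0.3·0.9643) ≈ 0.0122
After 'high': P(faulty) = 0.9·0.0122 / (0.9·0.0122 + 0.7·0.9878) ≈ 0.0156
After 'high': P(faulty) = 0.9·0.0156 / (0.9·0.0156 + 0.7·0.9844) ≈ 0.0200
After 'high': P(faulty) = 0.9·0.0200 / (0.9·0.0200 + 0.7·0.9800) ≈ 0.0256

0.026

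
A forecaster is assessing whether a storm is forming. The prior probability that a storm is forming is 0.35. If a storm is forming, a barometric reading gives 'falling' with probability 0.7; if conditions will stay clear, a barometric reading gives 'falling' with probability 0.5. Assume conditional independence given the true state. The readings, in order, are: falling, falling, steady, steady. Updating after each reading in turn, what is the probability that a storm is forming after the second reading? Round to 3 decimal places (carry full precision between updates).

0.513

Apply Bayes' rule sequentially, carrying P(storm) forward.
After 'falling': P(storm) = 0.7·0.3500 / (0.7·0.3500 + 0.5·0.6500) ≈ 0.4298
After 'falling': P(storm) = 0.7·0.4298 / (0.7·0.4298 + 0.5·0.5702) ≈ 0.5135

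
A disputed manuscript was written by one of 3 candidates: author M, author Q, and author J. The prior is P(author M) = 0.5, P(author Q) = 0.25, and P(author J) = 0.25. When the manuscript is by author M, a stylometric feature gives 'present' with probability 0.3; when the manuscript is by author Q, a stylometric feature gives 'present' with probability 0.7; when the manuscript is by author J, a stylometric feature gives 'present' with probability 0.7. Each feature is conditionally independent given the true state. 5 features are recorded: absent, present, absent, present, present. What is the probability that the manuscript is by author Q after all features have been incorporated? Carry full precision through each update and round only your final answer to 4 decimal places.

After 'absent': normaliser = 0.7·0.5000 + 0.3·0.2500 + 0.3·0.2500; P(author M) ≈ 0.7000, P(author Q) ≈ 0.1500, P(author J) ≈ 0.1500
After 'present': normaliser = 0.3·0.7000 + 0.7·0.1500 + 0.7·0.1500; P(author M) ≈ 0.5000, P(author Q) ≈ 0.2500, P(author J) ≈ 0.2500
After 'absent': normaliser = 0.7·0.5000 + 0.3·0.2500 + 0.3·0.2500; P(author M) ≈ 0.7000, P(author Q) ≈ 0.1500, P(author J) ≈ 0.1500
After 'present': normaliser = 0.3·0.7000 + 0.7·0.1500 + 0.7·0.1500; P(author M) ≈ 0.5000, P(author Q) ≈ 0.2500, P(author J) ≈ 0.2500
After 'present': normaliser = 0.3·0.5000 + 0.7·0.2500 + 0.7·0.2500; P(author M) ≈ 0.3000, P(author Q) ≈ 0.3500, P(author J) ≈ 0.3500

0.3500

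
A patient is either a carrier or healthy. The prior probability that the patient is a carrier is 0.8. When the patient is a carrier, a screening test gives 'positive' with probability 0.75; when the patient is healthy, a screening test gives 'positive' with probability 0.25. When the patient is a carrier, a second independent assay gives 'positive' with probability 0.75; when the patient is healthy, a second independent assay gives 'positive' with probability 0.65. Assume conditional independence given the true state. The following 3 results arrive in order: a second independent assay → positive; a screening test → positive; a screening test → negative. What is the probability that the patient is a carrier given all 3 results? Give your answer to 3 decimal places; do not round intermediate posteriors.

0.822

After a second independent assay='positive': P(carrier) = 0.75·0.8000 / (0.75·0.8000 + 0.65·0.2000) ≈ 0.8219
After a screening test='positive': P(carrier) = 0.75·0.8219 / (0.75·0.8219 + 0.25·0.1781) ≈ 0.9326
After a screening test='negative': P(carrier) = 0.25·0.9326 / (0.25·0.9326 + 0.75·0.0674) ≈ 0.8219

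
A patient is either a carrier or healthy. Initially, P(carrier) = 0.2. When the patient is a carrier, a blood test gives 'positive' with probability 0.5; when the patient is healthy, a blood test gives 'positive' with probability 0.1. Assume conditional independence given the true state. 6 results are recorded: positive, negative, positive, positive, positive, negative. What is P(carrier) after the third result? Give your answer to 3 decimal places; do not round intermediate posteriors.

After 'positive': P(carrier) = 0.5·0.2000 / (0.5·0.2000 + 0.1·0.8000) ≈ 0.5556
After 'negative': P(carrier) = 0.5·0.5556 / (0.5·0.5556 + 0.9·0.4444) ≈ 0.4098
After 'positive': P(carrier) = 0.5·0.4098 / (0.5·0.4098 + 0.1·0.5902) ≈ 0.7764

0.776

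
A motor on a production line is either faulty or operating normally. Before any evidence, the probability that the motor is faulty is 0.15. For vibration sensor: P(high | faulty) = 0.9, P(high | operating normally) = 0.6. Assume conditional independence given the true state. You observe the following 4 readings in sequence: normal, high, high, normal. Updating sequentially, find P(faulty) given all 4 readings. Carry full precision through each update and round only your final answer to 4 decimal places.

0.0242

After 'normal': P(faulty) = 0.1·0.1500 / (0.1·0.1500 + 0.4·0.8500) ≈ 0.0423
After 'high': P(faulty) = 0.9·0.0423 / (0.9·0.0423 + 0.6·0.9577) ≈ 0.0621
After 'high': P(faulty) = 0.9·0.0621 / (0.9·0.0621 + 0.6·0.9379) ≈ 0.0903
After 'normal': P(faulty) = 0.1·0.0903 / (0.1·0.0903 + 0.4·0.9097) ≈ 0.0242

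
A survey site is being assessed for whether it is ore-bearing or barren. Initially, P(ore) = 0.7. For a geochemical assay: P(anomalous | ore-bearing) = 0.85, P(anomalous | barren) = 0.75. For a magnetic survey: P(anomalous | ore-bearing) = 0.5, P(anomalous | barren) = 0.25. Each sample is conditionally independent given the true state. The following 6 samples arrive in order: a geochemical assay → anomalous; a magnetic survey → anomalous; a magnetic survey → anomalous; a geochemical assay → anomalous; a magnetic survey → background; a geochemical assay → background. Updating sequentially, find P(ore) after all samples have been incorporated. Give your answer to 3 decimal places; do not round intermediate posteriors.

0.827

After a geochemical assay='anomalous': P(ore) = 0.85·0.7000 / (0.85·0.7000 + 0.75·0.3000) ≈ 0.7256
After a magnetic survey='anomalous': P(ore) = 0.5·0.7256 / (0.5·0.7256 + 0.25·0.2744) ≈ 0.8410
After a magnetic survey='anomalous': P(ore) = 0.5·0.8410 / (0.5·0.8410 + 0.25·0.1590) ≈ 0.9136
After a geochemical assay='anomalous': P(ore) = 0.85·0.9136 / (0.85·0.9136 + 0.75·0.0864) ≈ 0.9230
After a magnetic survey='background': P(ore) = 0.5·0.9230 / (0.5·0.9230 + 0.75·0.0770) ≈ 0.8888
After a geochemical assay='background': P(ore) = 0.15·0.8888 / (0.15·0.8888 + 0.25·0.1112) ≈ 0.8274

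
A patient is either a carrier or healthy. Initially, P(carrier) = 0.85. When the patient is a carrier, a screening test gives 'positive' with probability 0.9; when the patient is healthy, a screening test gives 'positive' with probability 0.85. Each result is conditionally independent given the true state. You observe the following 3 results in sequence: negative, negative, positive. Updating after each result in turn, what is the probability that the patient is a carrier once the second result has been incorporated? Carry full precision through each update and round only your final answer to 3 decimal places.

Apply Bayes' rule sequentially, carrying P(carrier) forward.
After 'negative': P(carrier) = 0.1·0.8500 / (0.1·0.8500 + 0.15·0.1500) ≈ 0.7907
After 'negative': P(carrier) = 0.1·0.7907 / (0.1·0.7907 + 0.15·0.2093) ≈ 0.7158

0.716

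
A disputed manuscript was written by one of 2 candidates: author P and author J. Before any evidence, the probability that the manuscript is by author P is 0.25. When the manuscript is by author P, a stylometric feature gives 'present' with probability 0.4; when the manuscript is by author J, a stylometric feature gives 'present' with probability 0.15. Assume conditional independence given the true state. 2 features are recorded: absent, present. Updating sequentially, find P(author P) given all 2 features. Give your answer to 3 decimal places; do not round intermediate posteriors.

Apply Bayes' rule sequentially, carrying P(author P) forward.
After 'absent': P(author P) = 0.6·0.2500 / (0.6·0.2500 + 0.85·0.7500) ≈ 0.1905
After 'present': P(author P) = 0.4·0.1905 / (0.4·0.1905 + 0.15·0.8095) ≈ 0.3855

0.386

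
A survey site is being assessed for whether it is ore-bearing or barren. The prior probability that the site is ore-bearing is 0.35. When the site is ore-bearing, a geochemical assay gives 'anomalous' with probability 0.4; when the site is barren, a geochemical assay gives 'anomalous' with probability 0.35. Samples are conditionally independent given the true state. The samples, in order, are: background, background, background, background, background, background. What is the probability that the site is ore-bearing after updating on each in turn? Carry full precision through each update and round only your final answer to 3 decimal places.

0.250

After 'background': P(ore) = 0.6·0.3500 / (0.6·0.3500 + 0.65·0.6500) ≈ 0.3320
After 'background': P(ore) = 0.6·0.3320 / (0.6·0.3320 + 0.65·0.6680) ≈ 0.3145
After 'background': P(ore) = 0.6·0.3145 / (0.6·0.3145 + 0.65·0.6855) ≈ 0.2975
After 'background': P(ore) = 0.6·0.2975 / (0.6·0.2975 + 0.65·0.7025) ≈ 0.2811
After 'background': P(ore) = 0.6·0.2811 / (0.6·0.2811 + 0.65·0.7189) ≈ 0.2652
After 'background': P(ore) = 0.6·0.2652 / (0.6·0.2652 + 0.65·0.7348) ≈ 0.2499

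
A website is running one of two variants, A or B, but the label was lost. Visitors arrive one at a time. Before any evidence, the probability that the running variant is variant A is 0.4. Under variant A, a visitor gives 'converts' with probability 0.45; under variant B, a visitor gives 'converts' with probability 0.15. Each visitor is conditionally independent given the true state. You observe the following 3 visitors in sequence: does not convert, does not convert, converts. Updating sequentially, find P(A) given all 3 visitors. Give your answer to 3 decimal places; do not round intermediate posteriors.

0.456

After 'does not convert': P(A) = 0.55·0.4000 / (0.55·0.4000 + 0.85·0.6000) ≈ 0.3014
After 'does not convert': P(A) = 0.55·0.3014 / (0.55·0.3014 + 0.85·0.6986) ≈ 0.2182
After 'converts': P(A) = 0.45·0.2182 / (0.45·0.2182 + 0.15·0.7818) ≈ 0.4557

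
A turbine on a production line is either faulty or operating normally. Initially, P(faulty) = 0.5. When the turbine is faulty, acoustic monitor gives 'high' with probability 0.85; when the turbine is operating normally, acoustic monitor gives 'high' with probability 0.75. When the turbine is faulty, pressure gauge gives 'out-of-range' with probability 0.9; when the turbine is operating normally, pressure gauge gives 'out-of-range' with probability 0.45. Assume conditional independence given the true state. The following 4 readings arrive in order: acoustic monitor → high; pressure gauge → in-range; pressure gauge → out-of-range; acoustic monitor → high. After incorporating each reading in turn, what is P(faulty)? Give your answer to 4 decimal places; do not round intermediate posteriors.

0.3184

Apply Bayes' rule sequentially, carrying P(faulty) forward.
After acoustic monitor='high': P(faulty) = 0.85·0.5000 / (0.85·0.5000 + 0.75·0.5000) ≈ 0.5312
After pressure gauge='in-range': P(faulty) = 0.1·0.5312 / (0.1·0.5312 + 0.55·0.4688) ≈ 0.1709
After pressure gauge='out-of-range': P(faulty) = 0.9·0.1709 / (0.9·0.1709 + 0.45·0.8291) ≈ 0.2918
After acoustic monitor='high': P(faulty) = 0.85·0.2918 / (0.85·0.2918 + 0.75·0.7082) ≈ 0.3184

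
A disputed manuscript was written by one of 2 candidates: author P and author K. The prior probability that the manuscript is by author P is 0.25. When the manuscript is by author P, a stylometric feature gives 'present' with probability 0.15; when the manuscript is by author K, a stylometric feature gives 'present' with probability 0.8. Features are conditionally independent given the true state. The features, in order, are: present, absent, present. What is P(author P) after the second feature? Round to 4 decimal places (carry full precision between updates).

After 'present': P(author P) = 0.15·0.2500 / (0.15·0.2500 + 0.8·0.7500) ≈ 0.0588
After 'absent': P(author P) = 0.85·0.0588 / (0.85·0.0588 + 0.2·0.9412) ≈ 0.2099

0.2099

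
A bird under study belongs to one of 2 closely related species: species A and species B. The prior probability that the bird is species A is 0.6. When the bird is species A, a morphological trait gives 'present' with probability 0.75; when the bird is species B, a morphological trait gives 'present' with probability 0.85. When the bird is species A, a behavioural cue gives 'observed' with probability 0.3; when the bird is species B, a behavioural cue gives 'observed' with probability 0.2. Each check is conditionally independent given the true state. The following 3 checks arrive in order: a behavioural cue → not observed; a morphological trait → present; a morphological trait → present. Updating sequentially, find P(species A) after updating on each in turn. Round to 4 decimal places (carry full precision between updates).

0.5054

After a behavioural cue='not observed': P(species A) = 0.7·0.6000 / (0.7·0.6000 + 0.8·0.4000) ≈ 0.5676
After a morphological trait='present': P(species A) = 0.75·0.5676 / (0.75·0.5676 + 0.85·0.4324) ≈ 0.5366
After a morphological trait='present': P(species A) = 0.75·0.5366 / (0.75·0.5366 + 0.85·0.4634) ≈ 0.5054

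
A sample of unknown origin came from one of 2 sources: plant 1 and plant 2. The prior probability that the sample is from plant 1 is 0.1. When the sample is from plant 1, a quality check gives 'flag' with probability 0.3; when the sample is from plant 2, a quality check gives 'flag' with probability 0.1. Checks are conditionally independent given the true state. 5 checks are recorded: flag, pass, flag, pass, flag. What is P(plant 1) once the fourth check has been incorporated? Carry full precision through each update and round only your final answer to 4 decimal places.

After 'flag': P(plant 1) = 0.3·0.1000 / (0.3·0.1000 + 0.1·0.9000) ≈ 0.2500
After 'pass': P(plant 1) = 0.7·0.2500 / (0.7·0.2500 + 0.9·0.7500) ≈ 0.2059
After 'flag': P(plant 1) = 0.3·0.2059 / (0.3·0.2059 + 0.1·0.7941) ≈ 0.4375
After 'pass': P(plant 1) = 0.7·0.4375 / (0.7·0.4375 + 0.9·0.5625) ≈ 0.3769

0.3769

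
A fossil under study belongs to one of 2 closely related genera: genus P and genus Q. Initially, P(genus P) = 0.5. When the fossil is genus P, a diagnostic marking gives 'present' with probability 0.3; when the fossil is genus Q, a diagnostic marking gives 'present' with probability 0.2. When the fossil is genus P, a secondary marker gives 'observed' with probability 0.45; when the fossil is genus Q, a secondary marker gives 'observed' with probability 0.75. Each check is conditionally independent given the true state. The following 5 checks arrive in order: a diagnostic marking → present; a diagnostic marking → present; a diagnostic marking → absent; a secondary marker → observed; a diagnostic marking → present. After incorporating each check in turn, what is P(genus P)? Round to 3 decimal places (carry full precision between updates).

0.639

After a diagnostic marking='present': P(genus P) = 0.3·0.5000 / (0.3·0.5000 + 0.2·0.5000) ≈ 0.6000
After a diagnostic marking='present': P(genus P) = 0.3·0.6000 / (0.3·0.6000 + 0.2·0.4000) ≈ 0.6923
After a diagnostic marking='absent': P(genus P) = 0.7·0.6923 / (0.7·0.6923 + 0.8·0.3077) ≈ 0.6632
After a secondary marker='observed': P(genus P) = 0.45·0.6632 / (0.45·0.6632 + 0.75·0.3368) ≈ 0.5415
After a diagnostic marking='present': P(genus P) = 0.3·0.5415 / (0.3·0.5415 + 0.2·0.4585) ≈ 0.6392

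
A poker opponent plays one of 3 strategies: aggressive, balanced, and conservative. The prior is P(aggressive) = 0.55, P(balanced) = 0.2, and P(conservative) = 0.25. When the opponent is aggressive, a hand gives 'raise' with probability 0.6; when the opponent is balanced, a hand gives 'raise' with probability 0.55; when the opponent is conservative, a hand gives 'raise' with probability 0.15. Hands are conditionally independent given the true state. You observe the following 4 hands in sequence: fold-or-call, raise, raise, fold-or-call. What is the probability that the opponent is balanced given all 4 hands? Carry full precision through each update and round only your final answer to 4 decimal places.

After 'fold-or-call': normaliser = 0.4·0.5500 + 0.45·0.2000 + 0.85·0.2500; P(aggressive) ≈ 0.4211, P(balanced) ≈ 0.1722, P(conservative) ≈ 0.4067
After 'raise': normaliser = 0.6·0.4211 + 0.55·0.1722 + 0.15·0.4067; P(aggressive) ≈ 0.6186, P(balanced) ≈ 0.2320, P(conservative) ≈ 0.1494
After 'raise': normaliser = 0.6·0.6186 + 0.55·0.2320 + 0.15·0.1494; P(aggressive) ≈ 0.7122, P(balanced) ≈ 0.2448, P(conservative) ≈ 0.0430
After 'fold-or-call': normaliser = 0.4·0.7122 + 0.45·0.2448 + 0.85·0.0430; P(aggressive) ≈ 0.6601, P(balanced) ≈ 0.2553, P(conservative) ≈ 0.0847

0.2553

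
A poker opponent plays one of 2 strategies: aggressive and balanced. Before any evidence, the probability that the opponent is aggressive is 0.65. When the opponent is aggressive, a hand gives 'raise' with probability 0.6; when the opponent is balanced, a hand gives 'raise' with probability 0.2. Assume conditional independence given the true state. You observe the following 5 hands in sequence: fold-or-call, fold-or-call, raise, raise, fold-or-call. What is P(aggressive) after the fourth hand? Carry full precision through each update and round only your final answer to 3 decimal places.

After 'fold-or-call': P(aggressive) = 0.4·0.6500 / (0.4·0.6500 + 0.8·0.3500) ≈ 0.4815
After 'fold-or-call': P(aggressive) = 0.4·0.4815 / (0.4·0.4815 + 0.8·0.5185) ≈ 0.3171
After 'raise': P(aggressive) = 0.6·0.3171 / (0.6·0.3171 + 0.2·0.6829) ≈ 0.5821
After 'raise': P(aggressive) = 0.6·0.5821 / (0.6·0.5821 + 0.2·0.4179) ≈ 0.8069

0.807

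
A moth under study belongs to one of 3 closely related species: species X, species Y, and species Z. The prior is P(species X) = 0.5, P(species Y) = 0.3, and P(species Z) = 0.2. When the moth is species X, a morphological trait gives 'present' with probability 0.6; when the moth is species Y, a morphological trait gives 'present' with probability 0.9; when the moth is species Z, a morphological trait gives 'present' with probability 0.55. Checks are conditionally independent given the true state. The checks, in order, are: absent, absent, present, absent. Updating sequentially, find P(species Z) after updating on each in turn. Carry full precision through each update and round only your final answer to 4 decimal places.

After 'absent': normaliser = 0.4·0.5000 + 0.1·0.3000 + 0.45·0.2000; P(species X) ≈ 0.6250, P(species Y) ≈ 0.0938, P(species Z) ≈ 0.2812
After 'absent': normaliser = 0.4·0.6250 + 0.1·0.0938 + 0.45·0.2812; P(species X) ≈ 0.6478, P(species Y) ≈ 0.0243, P(species Z) ≈ 0.3279
After 'present': normaliser = 0.6·0.6478 + 0.9·0.0243 + 0.55·0.3279; P(species X) ≈ 0.6578, P(species Y) ≈ 0.0370, P(species Z) ≈ 0.3052
After 'absent': normaliser = 0.4·0.6578 + 0.1·0.0370 + 0.45·0.3052; P(species X) ≈ 0.6510, P(species Y) ≈ 0.0092, P(species Z) ≈ 0.3399

0.3399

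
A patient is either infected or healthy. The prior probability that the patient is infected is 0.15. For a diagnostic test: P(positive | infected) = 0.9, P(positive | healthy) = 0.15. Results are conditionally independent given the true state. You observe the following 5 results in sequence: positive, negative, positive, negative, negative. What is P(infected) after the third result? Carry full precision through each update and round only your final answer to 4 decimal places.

Apply Bayes' rule sequentially, carrying P(infected) forward.
After 'positive': P(infected) = 0.9·0.1500 / (0.9·0.1500 + 0.15·0.8500) ≈ 0.5143
After 'negative': P(infected) = 0.1·0.5143 / (0.1·0.5143 + 0.85·0.4857) ≈ 0.1108
After 'positive': P(infected) = 0.9·0.1108 / (0.9·0.1108 + 0.15·0.8892) ≈ 0.4277

0.4277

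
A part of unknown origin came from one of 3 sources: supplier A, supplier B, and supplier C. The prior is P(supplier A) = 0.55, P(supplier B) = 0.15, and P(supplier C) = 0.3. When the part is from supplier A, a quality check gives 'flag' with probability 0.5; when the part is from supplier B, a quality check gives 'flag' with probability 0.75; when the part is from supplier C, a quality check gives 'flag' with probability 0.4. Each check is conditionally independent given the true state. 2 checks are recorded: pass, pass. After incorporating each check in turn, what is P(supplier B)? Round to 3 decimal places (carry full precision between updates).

0.037

After 'pass': normaliser = 0.5·0.5500 + 0.25·0.1500 + 0.6·0.3000; P(supplier A) ≈ 0.5584, P(supplier B) ≈ 0.0761, P(supplier C) ≈ 0.3655
After 'pass': normaliser = 0.5·0.5584 + 0.25·0.0761 + 0.6·0.3655; P(supplier A) ≈ 0.5395, P(supplier B) ≈ 0.0368, P(supplier C) ≈ 0.4237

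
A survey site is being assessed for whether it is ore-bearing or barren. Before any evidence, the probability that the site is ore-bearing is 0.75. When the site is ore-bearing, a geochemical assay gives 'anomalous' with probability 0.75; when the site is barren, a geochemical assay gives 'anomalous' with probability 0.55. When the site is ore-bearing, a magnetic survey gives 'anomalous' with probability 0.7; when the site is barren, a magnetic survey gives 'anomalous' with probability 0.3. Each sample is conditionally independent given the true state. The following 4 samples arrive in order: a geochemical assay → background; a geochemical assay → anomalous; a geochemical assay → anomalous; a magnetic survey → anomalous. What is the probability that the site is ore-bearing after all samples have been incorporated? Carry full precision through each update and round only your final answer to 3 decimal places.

Each posterior becomes the prior for the next update.
After a geochemical assay='background': P(ore) = 0.25·0.7500 / (0.25·0.7500 + 0.45·0.2500) ≈ 0.6250
After a geochemical assay='anomalous': P(ore) = 0.75·0.6250 / (0.75·0.6250 + 0.55·0.3750) ≈ 0.6944
After a geochemical assay='anomalous': P(ore) = 0.75·0.6944 / (0.75·0.6944 + 0.55·0.3056) ≈ 0.7560
After a magnetic survey='anomalous': P(ore) = 0.7·0.7560 / (0.7·0.7560 + 0.3·0.2440) ≈ 0.8785

0.879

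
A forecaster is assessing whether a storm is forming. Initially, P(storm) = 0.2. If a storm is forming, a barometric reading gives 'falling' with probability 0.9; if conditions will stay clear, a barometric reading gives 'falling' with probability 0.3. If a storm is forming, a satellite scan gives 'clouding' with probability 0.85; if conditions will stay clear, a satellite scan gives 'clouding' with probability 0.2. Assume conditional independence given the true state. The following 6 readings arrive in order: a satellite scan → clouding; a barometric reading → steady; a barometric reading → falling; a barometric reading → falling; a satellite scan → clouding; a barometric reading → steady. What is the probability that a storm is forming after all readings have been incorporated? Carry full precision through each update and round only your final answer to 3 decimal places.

0.453

Apply Bayes' rule sequentially, carrying P(storm) forward.
After a satellite scan='clouding': P(storm) = 0.85·0.2000 / (0.85·0.2000 + 0.2·0.8000) ≈ 0.5152
After a barometric reading='steady': P(storm) = 0.1·0.5152 / (0.1·0.5152 + 0.7·0.4848) ≈ 0.1318
After a barometric reading='falling': P(storm) = 0.9·0.1318 / (0.9·0.1318 + 0.3·0.8682) ≈ 0.3129
After a barometric reading='falling': P(storm) = 0.9·0.3129 / (0.9·0.3129 + 0.3·0.6871) ≈ 0.5774
After a satellite scan='clouding': P(storm) = 0.85·0.5774 / (0.85·0.5774 + 0.2·0.4226) ≈ 0.8531
After a barometric reading='steady': P(storm) = 0.1·0.8531 / (0.1·0.8531 + 0.7·0.1469) ≈ 0.4534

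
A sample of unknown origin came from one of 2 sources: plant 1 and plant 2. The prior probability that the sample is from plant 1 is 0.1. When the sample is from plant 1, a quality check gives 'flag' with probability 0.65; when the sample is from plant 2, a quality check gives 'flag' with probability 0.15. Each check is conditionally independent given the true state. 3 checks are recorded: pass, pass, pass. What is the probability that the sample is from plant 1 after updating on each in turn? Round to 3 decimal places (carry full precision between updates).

0.008

Apply Bayes' rule sequentially, carrying P(plant 1) forward.
After 'pass': P(plant 1) = 0.35·0.1000 / (0.35·0.1000 + 0.85·0.9000) ≈ 0.0437
After 'pass': P(plant 1) = 0.35·0.0437 / (0.35·0.0437 + 0.85·0.9563) ≈ 0.0185
After 'pass': P(plant 1) = 0.35·0.0185 / (0.35·0.0185 + 0.85·0.9815) ≈ 0.0077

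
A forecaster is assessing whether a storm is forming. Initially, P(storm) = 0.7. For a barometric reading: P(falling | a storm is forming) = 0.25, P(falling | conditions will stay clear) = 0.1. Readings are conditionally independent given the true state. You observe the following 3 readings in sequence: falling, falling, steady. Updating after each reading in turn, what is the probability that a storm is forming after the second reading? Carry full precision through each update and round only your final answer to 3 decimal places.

After 'falling': P(storm) = 0.25·0.7000 / (0.25·0.7000 + 0.1·0.3000) ≈ 0.8537
After 'falling': P(storm) = 0.25·0.8537 / (0.25·0.8537 + 0.1·0.1463) ≈ 0.9358

0.936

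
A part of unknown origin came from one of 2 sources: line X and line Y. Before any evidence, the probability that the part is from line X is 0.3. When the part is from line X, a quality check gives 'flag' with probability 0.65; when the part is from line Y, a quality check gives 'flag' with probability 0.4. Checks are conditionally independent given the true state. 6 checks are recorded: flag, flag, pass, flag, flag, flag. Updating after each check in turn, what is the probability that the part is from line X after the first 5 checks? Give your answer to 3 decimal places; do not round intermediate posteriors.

0.635

After 'flag': P(line X) = 0.65·0.3000 / (0.65·0.3000 + 0.4·0.7000) ≈ 0.4105
After 'flag': P(line X) = 0.65·0.4105 / (0.65·0.4105 + 0.4·0.5895) ≈ 0.5309
After 'pass': P(line X) = 0.35·0.5309 / (0.35·0.5309 + 0.6·0.4691) ≈ 0.3976
After 'flag': P(line X) = 0.65·0.3976 / (0.65·0.3976 + 0.4·0.6024) ≈ 0.5176
After 'flag': P(line X) = 0.65·0.5176 / (0.65·0.5176 + 0.4·0.4824) ≈ 0.6355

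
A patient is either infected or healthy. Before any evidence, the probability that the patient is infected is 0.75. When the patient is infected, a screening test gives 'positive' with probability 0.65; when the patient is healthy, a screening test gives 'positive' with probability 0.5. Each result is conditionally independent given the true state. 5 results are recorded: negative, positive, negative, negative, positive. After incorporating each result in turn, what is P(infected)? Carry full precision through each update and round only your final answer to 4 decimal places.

0.6349

After 'negative': P(infected) = 0.35·0.7500 / (0.35·0.7500 + 0.5·0.2500) ≈ 0.6774
After 'positive': P(infected) = 0.65·0.6774 / (0.65·0.6774 + 0.5·0.3226) ≈ 0.7319
After 'negative': P(infected) = 0.35·0.7319 / (0.35·0.7319 + 0.5·0.2681) ≈ 0.6565
After 'negative': P(infected) = 0.35·0.6565 / (0.35·0.6565 + 0.5·0.3435) ≈ 0.5722
After 'positive': P(infected) = 0.65·0.5722 / (0.65·0.5722 + 0.5·0.4278) ≈ 0.6349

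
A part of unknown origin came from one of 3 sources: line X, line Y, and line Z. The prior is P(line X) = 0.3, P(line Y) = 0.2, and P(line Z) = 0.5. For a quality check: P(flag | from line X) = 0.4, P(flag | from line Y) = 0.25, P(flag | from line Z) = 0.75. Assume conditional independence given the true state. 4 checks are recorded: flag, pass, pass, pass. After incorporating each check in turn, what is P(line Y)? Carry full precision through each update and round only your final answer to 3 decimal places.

Each posterior becomes the prior for the next update.
After 'flag': normaliser = 0.4·0.3000 + 0.25·0.2000 + 0.75·0.5000; P(line X) ≈ 0.2202, P(line Y) ≈ 0.0917, P(line Z) ≈ 0.6881
After 'pass': normaliser = 0.6·0.2202 + 0.75·0.0917 + 0.25·0.6881; P(line X) ≈ 0.3542, P(line Y) ≈ 0.1845, P(line Z) ≈ 0.4613
After 'pass': normaliser = 0.6·0.3542 + 0.75·0.1845 + 0.25·0.4613; P(line X) ≈ 0.4559, P(line Y) ≈ 0.2968, P(line Z) ≈ 0.2473
After 'pass': normaliser = 0.6·0.4559 + 0.75·0.2968 + 0.25·0.2473; P(line X) ≈ 0.4902, P(line Y) ≈ 0.3990, P(line Z) ≈ 0.1108

0.399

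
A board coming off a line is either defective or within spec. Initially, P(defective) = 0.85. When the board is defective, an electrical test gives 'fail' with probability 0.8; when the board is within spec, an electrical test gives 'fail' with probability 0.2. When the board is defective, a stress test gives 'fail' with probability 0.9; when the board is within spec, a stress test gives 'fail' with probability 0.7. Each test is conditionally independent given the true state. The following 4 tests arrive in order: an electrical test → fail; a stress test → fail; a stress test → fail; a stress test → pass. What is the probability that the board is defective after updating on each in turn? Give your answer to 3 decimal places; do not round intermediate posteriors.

0.926

Each posterior becomes the prior for the next update.
After an electrical test='fail': P(defective) = 0.8·0.8500 / (0.8·0.8500 + 0.2·0.1500) ≈ 0.9577
After a stress test='fail': P(defective) = 0.9·0.9577 / (0.9·0.9577 + 0.7·0.0423) ≈ 0.9668
After a stress test='fail': P(defective) = 0.9·0.9668 / (0.9·0.9668 + 0.7·0.0332) ≈ 0.9740
After a stress test='pass': P(defective) = 0.1·0.9740 / (0.1·0.9740 + 0.3·0.0260) ≈ 0.9259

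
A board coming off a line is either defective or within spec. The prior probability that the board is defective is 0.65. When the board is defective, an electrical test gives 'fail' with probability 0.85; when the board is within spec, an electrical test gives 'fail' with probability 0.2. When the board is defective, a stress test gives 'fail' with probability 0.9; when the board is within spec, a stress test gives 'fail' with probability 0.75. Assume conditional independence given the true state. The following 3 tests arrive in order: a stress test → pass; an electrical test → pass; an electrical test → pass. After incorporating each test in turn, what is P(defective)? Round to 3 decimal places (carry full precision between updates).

0.025

Each posterior becomes the prior for the next update.
After a stress test='pass': P(defective) = 0.1·0.6500 / (0.1·0.6500 + 0.25·0.3500) ≈ 0.4262
After an electrical test='pass': P(defective) = 0.15·0.4262 / (0.15·0.4262 + 0.8·0.5738) ≈ 0.1223
After an electrical test='pass': P(defective) = 0.15·0.1223 / (0.15·0.1223 + 0.8·0.8777) ≈ 0.0255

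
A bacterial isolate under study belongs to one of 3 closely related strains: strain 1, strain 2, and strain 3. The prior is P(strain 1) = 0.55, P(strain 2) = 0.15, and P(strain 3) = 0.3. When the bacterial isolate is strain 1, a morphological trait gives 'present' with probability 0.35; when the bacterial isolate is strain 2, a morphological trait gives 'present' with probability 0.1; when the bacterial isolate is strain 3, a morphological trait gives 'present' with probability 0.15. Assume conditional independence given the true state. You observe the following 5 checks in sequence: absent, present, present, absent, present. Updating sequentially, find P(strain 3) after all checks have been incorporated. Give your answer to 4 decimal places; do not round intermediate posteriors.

0.0676

Each posterior becomes the prior for the next update.
After 'absent': normaliser = 0.65·0.5500 + 0.9·0.1500 + 0.85·0.3000; P(strain 1) ≈ 0.4783, P(strain 2) ≈ 0.1806, P(strain 3) ≈ 0.3411
After 'present': normaliser = 0.35·0.4783 + 0.1·0.1806 + 0.15·0.3411; P(strain 1) ≈ 0.7074, P(strain 2) ≈ 0.0763, P(strain 3) ≈ 0.2163
After 'present': normaliser = 0.35·0.7074 + 0.1·0.0763 + 0.15·0.2163; P(strain 1) ≈ 0.8607, P(strain 2) ≈ 0.0265, P(strain 3) ≈ 0.1128
After 'absent': normaliser = 0.65·0.8607 + 0.9·0.0265 + 0.85·0.1128; P(strain 1) ≈ 0.8237, P(strain 2) ≈ 0.0352, P(strain 3) ≈ 0.1411
After 'present': normaliser = 0.35·0.8237 + 0.1·0.0352 + 0.15·0.1411; P(strain 1) ≈ 0.9211, P(strain 2) ≈ 0.0112, P(strain 3) ≈ 0.0676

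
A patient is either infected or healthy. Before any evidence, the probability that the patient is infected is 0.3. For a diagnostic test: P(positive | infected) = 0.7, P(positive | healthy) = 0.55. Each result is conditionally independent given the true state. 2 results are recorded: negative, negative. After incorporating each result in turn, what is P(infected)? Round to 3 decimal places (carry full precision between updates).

0.160

After 'negative': P(infected) = 0.3·0.3000 / (0.3·0.3000 + 0.45·0.7000) ≈ 0.2222
After 'negative': P(infected) = 0.3·0.2222 / (0.3·0.2222 + 0.45·0.7778) ≈ 0.1600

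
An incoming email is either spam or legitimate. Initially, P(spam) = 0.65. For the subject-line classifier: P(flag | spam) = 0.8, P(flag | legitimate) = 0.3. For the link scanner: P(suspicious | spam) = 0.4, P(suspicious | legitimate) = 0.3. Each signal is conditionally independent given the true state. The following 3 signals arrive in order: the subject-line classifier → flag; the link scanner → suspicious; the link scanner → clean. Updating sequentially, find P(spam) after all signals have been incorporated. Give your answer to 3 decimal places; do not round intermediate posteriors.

0.850

After the subject-line classifier='flag': P(spam) = 0.8·0.6500 / (0.8·0.6500 + 0.3·0.3500) ≈ 0.8320
After the link scanner='suspicious': P(spam) = 0.4·0.8320 / (0.4·0.8320 + 0.3·0.1680) ≈ 0.8685
After the link scanner='clean': P(spam) = 0.6·0.8685 / (0.6·0.8685 + 0.7·0.1315) ≈ 0.8498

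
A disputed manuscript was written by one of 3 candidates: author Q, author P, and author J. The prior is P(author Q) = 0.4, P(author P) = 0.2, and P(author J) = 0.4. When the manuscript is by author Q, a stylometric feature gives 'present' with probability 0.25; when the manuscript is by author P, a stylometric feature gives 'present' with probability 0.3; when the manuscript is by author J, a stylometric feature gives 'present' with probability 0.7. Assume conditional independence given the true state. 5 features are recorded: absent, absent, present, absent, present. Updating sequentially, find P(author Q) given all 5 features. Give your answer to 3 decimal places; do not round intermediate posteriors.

0.479

After 'absent': normaliser = 0.75·0.4000 + 0.7·0.2000 + 0.3·0.4000; P(author Q) ≈ 0.5357, P(author P) ≈ 0.2500, P(author J) ≈ 0.2143
After 'absent': normaliser = 0.75·0.5357 + 0.7·0.2500 + 0.3·0.2143; P(author Q) ≈ 0.6267, P(author P) ≈ 0.2730, P(author J) ≈ 0.1003
After 'present': normaliser = 0.25·0.6267 + 0.3·0.2730 + 0.7·0.1003; P(author Q) ≈ 0.5074, P(author P) ≈ 0.2652, P(author J) ≈ 0.2273
After 'absent': normaliser = 0.75·0.5074 + 0.7·0.2652 + 0.3·0.2273; P(author Q) ≈ 0.5999, P(author P) ≈ 0.2926, P(author J) ≈ 0.1075
After 'present': normaliser = 0.25·0.5999 + 0.3·0.2926 + 0.7·0.1075; P(author Q) ≈ 0.4791, P(author P) ≈ 0.2805, P(author J) ≈ 0.2404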